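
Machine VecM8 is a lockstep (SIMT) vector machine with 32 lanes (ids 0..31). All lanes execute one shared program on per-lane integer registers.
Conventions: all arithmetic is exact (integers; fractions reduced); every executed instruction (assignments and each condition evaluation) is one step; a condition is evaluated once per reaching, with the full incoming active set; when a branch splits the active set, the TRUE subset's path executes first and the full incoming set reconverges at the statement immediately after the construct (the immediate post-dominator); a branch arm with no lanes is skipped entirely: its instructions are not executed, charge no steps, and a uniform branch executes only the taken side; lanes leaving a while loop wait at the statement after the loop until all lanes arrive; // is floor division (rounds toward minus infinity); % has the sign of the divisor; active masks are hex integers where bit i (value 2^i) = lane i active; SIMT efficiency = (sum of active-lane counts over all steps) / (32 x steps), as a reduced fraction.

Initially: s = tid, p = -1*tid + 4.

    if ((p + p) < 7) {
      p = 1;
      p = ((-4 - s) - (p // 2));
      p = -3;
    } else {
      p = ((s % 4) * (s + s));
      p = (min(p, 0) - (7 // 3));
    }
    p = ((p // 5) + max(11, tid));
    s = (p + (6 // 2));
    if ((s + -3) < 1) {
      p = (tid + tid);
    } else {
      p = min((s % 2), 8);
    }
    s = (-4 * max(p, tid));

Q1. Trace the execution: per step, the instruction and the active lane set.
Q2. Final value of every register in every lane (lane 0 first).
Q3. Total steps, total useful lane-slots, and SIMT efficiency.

step 0: eval ((p + p) < 7)           0xffffffff
step 1: p <- 1                       0xfffffffe
step 2: p <- ((-4 - s) - (p // 2))   0xfffffffe
step 3: p <- -3                      0xfffffffe
step 4: p <- ((s % 4) * (s + s))     0x00000001
step 5: p <- (min(p, 0) - (7 // 3))  0x00000001
step 6: p <- ((p // 5) + max(11, tid)) 0xffffffff
step 7: s <- (p + (6 // 2))          0xffffffff
step 8: eval ((s + -3) < 1)          0xffffffff
step 9: p <- min((s % 2), 8)         0xffffffff
step 10: s <- (-4 * max(p, tid))      0xffffffff

Answer: 11 steps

s: -4,-4,-8,-12,-16,-20,-24,-28,-32,-36,-40,-44,-48,-52,-56,-60,-64,-68,-72,-76,-80,-84,-88,-92,-96,-100,-104,-108,-112,-116,-120,-124
p: 1,1,1,1,1,1,1,1,1,1,1,1,0,1,0,1,0,1,0,1,0,1,0,1,0,1,0,1,0,1,0,1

steps = 11; useful = 287; efficiency = 287/352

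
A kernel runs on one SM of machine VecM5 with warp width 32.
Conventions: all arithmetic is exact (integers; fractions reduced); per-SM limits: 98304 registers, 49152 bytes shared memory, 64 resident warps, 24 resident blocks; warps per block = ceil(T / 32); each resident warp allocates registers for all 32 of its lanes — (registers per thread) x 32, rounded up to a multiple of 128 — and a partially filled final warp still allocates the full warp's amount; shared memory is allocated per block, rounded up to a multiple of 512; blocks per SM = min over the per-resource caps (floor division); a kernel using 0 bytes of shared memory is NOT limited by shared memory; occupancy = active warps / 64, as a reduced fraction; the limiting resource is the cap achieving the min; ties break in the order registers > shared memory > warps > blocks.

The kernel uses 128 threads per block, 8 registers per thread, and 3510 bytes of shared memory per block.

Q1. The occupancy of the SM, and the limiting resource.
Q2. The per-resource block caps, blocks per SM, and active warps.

Answer: occupancy 13/16, limited by shared memory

registers: 96 blocks
shared memory: 13 blocks
warps: 16 blocks
blocks: 24 blocks

Answer: 13 blocks, 52 active warps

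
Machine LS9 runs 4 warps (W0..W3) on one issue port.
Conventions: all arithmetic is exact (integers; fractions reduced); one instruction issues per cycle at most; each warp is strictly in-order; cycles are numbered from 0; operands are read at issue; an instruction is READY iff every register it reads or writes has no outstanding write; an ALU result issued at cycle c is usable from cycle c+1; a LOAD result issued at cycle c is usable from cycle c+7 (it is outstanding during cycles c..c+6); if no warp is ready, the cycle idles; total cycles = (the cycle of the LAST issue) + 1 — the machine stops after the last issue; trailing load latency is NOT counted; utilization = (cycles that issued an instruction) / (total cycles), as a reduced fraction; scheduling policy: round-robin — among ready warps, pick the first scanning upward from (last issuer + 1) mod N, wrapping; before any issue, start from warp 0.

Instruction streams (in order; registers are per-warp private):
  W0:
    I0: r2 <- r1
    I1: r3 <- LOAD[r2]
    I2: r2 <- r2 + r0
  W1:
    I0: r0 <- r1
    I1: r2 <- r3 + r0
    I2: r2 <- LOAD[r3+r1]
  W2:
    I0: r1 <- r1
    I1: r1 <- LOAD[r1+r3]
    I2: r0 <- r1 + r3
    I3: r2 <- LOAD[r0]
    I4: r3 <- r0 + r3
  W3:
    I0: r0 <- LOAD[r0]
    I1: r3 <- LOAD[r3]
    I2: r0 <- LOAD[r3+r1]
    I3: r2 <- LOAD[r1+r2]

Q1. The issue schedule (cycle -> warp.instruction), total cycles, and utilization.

cycle 0: W0.I0
cycle 1: W1.I0
cycle 2: W2.I0
cycle 3: W3.I0
cycle 4: W0.I1
cycle 5: W1.I1
cycle 6: W2.I1
cycle 7: W3.I1
cycle 8: W0.I2
cycle 9: W1.I2
cycle 10: idle
cycle 11: idle
cycle 12: idle
cycle 13: W2.I2
cycle 14: W3.I2
cycle 15: W2.I3
cycle 16: W3.I3
cycle 17: W2.I4

Answer: 18 cycles, utilization 5/6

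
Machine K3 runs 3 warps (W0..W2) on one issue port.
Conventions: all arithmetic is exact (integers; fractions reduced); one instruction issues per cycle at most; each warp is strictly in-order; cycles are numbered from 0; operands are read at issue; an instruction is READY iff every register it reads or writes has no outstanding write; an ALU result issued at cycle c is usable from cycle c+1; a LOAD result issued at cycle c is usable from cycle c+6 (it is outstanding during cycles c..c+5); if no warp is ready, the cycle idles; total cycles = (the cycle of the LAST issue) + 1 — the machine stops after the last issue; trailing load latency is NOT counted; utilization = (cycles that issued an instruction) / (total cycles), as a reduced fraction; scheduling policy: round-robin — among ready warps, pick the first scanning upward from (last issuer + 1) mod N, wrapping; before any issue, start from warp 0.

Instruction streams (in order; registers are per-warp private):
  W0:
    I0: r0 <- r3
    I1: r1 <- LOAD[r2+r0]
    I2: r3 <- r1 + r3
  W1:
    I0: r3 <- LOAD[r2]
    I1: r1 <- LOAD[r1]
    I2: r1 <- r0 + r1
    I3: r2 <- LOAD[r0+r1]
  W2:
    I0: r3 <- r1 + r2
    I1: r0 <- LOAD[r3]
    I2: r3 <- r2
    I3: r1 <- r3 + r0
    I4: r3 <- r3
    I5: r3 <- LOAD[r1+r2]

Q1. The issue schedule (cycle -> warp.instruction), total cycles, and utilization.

cycle 0: W0.I0
cycle 1: W1.I0
cycle 2: W2.I0
cycle 3: W0.I1
cycle 4: W1.I1
cycle 5: W2.I1
cycle 6: W2.I2
cycle 7: idle
cycle 8: idle
cycle 9: W0.I2
cycle 10: W1.I2
cycle 11: W2.I3
cycle 12: W1.I3
cycle 13: W2.I4
cycle 14: W2.I5

Answer: 15 cycles, utilization 13/15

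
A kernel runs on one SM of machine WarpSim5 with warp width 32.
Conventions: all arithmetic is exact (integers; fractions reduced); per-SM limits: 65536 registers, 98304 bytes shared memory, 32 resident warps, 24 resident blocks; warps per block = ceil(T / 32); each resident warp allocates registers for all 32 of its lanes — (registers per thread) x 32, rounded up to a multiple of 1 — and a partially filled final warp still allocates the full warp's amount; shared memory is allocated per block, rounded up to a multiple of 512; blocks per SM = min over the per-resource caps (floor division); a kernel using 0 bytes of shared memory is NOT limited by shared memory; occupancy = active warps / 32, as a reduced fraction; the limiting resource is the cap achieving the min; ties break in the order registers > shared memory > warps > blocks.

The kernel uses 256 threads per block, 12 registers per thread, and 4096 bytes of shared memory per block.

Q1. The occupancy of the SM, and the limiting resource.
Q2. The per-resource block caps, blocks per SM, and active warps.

Answer: occupancy 1, limited by warps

registers: 21 blocks
shared memory: 24 blocks
warps: 4 blocks
blocks: 24 blocks

Answer: 4 blocks, 32 active warps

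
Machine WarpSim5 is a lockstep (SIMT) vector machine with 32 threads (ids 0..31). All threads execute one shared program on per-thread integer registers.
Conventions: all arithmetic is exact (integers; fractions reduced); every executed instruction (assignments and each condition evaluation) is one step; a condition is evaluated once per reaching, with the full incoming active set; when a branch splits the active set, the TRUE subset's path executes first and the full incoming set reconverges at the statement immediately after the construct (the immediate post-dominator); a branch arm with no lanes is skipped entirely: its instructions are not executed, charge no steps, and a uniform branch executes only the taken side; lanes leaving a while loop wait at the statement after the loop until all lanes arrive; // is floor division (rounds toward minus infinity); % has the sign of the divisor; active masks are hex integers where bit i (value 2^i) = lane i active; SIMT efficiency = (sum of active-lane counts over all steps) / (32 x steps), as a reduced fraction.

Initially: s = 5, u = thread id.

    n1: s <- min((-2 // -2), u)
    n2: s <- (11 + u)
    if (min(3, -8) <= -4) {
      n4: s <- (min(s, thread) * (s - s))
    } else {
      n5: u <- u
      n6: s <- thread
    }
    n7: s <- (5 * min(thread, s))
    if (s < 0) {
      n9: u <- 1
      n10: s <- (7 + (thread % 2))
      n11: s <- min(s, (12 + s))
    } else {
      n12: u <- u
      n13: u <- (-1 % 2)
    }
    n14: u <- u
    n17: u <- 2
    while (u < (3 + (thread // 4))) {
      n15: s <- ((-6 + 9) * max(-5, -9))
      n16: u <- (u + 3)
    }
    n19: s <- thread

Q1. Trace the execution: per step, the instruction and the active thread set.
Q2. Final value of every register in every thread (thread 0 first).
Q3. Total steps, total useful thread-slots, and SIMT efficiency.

step 0: s <- min((-2 // -2), u)      0xffffffff
step 1: s <- (11 + u)                0xffffffff
step 2: eval (min(3, -8) <= -4)      0xffffffff
step 3: s <- (min(s, thread) * (s - s)) 0xffffffff
step 4: s <- (5 * min(thread, s))    0xffffffff
step 5: eval (s < 0)                 0xffffffff
step 6: u <- u                       0xffffffff
step 7: u <- (-1 % 2)                0xffffffff
step 8: u <- u                       0xffffffff
step 9: u <- 2                       0xffffffff
step 10: eval (u < (3 + (thread // 4))) 0xffffffff
step 11: s <- ((-6 + 9) * max(-5, -9)) 0xffffffff
step 12: u <- (u + 3)                 0xffffffff
step 13: eval (u < (3 + (thread // 4))) 0xffffffff
step 14: s <- ((-6 + 9) * max(-5, -9)) 0xfffff000
step 15: u <- (u + 3)                 0xfffff000
step 16: eval (u < (3 + (thread // 4))) 0xfffff000
step 17: s <- ((-6 + 9) * max(-5, -9)) 0xff000000
step 18: u <- (u + 3)                 0xff000000
step 19: eval (u < (3 + (thread // 4))) 0xff000000
step 20: s <- thread                  0xffffffff

Answer: 21 steps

s: 0,1,2,3,4,5,6,7,8,9,10,11,12,13,14,15,16,17,18,19,20,21,22,23,24,25,26,27,28,29,30,31
u: 5,5,5,5,5,5,5,5,5,5,5,5,8,8,8,8,8,8,8,8,8,8,8,8,11,11,11,11,11,11,11,11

steps = 21; useful = 564; efficiency = 564/672 = 47/56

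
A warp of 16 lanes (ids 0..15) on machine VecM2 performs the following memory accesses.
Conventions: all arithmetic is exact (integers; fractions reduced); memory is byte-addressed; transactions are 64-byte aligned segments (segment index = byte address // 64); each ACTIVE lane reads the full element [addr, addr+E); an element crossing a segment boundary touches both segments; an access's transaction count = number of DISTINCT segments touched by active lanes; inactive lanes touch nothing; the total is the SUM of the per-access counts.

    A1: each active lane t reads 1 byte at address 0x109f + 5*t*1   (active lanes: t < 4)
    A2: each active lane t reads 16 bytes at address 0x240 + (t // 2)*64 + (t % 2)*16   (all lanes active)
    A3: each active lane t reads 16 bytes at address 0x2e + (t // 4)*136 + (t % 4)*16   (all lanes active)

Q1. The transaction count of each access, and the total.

A1: 1 transaction
A2: 8 transactions
A3: 8 transactions

Answer: 1,8,8; total 17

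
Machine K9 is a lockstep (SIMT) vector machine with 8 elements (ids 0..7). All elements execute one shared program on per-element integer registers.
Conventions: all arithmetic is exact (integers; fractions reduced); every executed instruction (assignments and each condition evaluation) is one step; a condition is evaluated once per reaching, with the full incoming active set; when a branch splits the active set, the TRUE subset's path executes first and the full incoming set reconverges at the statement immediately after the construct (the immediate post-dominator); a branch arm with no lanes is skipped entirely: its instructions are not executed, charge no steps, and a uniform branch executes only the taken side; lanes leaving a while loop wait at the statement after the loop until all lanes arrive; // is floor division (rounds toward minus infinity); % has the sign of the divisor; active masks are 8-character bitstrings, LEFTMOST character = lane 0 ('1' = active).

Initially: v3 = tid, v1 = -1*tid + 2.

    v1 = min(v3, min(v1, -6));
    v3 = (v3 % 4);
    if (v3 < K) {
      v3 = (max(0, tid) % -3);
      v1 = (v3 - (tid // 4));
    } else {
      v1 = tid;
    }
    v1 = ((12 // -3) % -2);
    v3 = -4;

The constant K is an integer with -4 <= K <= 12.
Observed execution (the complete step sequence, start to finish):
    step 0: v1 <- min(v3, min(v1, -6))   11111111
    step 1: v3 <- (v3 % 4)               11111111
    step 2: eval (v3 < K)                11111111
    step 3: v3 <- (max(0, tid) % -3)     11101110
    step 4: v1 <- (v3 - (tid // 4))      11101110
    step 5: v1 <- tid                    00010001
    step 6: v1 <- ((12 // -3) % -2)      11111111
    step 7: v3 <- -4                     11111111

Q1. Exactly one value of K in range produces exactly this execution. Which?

Answer: K = 3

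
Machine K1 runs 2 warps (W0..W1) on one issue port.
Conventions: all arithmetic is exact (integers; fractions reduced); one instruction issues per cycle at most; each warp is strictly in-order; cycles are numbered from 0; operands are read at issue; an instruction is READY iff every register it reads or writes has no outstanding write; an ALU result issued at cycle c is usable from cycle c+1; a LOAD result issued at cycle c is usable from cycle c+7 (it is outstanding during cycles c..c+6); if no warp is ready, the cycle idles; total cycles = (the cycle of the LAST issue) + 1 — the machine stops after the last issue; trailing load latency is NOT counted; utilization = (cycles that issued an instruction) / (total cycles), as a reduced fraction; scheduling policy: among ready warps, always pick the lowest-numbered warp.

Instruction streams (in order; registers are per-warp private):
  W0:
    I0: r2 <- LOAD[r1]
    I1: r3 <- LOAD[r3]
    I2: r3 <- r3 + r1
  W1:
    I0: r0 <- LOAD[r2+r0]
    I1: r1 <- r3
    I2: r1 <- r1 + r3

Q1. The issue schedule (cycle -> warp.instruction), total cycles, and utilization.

cycle 0: W0.I0
cycle 1: W0.I1
cycle 2: W1.I0
cycle 3: W1.I1
cycle 4: W1.I2
cycle 5: idle
cycle 6: idle
cycle 7: idle
cycle 8: W0.I2

Answer: 9 cycles, utilization 2/3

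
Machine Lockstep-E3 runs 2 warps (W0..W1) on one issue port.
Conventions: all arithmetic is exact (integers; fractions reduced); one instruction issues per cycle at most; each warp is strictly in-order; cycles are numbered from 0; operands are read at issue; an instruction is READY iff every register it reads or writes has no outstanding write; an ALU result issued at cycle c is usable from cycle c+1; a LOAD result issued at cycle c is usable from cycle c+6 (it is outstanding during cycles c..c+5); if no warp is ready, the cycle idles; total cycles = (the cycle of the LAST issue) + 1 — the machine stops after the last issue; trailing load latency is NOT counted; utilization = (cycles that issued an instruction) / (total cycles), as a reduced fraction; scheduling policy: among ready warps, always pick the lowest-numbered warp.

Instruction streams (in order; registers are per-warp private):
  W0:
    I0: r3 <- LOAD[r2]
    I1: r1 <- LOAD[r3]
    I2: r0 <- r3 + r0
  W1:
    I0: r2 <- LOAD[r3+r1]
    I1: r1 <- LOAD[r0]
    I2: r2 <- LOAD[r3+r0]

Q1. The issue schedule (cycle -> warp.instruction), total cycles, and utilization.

cycle 0: W0.I0
cycle 1: W1.I0
cycle 2: W1.I1
cycle 3: idle
cycle 4: idle
cycle 5: idle
cycle 6: W0.I1
cycle 7: W0.I2
cycle 8: W1.I2

Answer: 9 cycles, utilization 2/3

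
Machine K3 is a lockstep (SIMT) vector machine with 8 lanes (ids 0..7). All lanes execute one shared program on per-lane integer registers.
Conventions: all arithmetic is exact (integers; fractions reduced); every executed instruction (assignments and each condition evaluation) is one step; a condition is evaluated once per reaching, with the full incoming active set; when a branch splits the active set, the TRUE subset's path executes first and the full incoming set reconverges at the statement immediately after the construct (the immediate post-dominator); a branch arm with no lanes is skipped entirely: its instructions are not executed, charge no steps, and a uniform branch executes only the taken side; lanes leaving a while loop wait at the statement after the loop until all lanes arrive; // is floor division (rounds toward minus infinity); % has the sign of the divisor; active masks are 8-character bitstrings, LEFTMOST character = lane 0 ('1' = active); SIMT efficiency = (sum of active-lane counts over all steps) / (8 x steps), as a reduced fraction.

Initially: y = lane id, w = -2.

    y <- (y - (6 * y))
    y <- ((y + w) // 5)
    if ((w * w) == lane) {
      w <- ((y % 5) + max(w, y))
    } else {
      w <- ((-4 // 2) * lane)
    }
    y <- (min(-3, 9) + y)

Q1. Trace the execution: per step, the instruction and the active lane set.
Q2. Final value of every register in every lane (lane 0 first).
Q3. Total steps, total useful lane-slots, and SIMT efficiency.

step 0: y <- (y - (6 * y))           11111111
step 1: y <- ((y + w) // 5)          11111111
step 2: eval ((w * w) == lane)       11111111
step 3: w <- ((y % 5) + max(w, y))   00001000
step 4: w <- ((-4 // 2) * lane)      11110111
step 5: y <- (min(-3, 9) + y)        11111111

Answer: 6 steps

y: -4,-5,-6,-7,-8,-9,-10,-11
w: 0,-2,-4,-6,-2,-10,-12,-14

steps = 6; useful = 40; efficiency = 40/48 = 5/6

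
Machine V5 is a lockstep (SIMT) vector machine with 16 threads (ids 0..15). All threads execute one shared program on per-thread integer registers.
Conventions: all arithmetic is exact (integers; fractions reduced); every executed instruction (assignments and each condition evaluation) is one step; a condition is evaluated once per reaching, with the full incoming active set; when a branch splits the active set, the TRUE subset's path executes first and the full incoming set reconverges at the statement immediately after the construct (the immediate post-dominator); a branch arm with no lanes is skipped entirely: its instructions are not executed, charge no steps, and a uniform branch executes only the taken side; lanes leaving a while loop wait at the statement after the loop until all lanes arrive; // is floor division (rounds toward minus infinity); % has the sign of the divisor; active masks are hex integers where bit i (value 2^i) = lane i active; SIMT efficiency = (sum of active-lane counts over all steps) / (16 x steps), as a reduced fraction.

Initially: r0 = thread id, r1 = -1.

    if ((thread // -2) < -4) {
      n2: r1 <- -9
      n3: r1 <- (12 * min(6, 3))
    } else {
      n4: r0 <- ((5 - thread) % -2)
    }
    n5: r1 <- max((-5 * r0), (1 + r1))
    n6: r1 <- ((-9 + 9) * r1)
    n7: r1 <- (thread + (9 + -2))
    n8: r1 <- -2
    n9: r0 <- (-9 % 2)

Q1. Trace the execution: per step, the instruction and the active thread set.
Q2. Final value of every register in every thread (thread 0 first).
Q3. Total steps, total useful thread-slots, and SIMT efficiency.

step 0: eval ((thread // -2) < -4)   0xffff
step 1: r1 <- -9                     0xfe00
step 2: r1 <- (12 * min(6, 3))       0xfe00
step 3: r0 <- ((5 - thread) % -2)    0x01ff
step 4: r1 <- max((-5 * r0), (1 + r1)) 0xffff
step 5: r1 <- ((-9 + 9) * r1)        0xffff
step 6: r1 <- (thread + (9 + -2))    0xffff
step 7: r1 <- -2                     0xffff
step 8: r0 <- (-9 % 2)               0xffff

Answer: 9 steps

r0: 1,1,1,1,1,1,1,1,1,1,1,1,1,1,1,1
r1: -2,-2,-2,-2,-2,-2,-2,-2,-2,-2,-2,-2,-2,-2,-2,-2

steps = 9; useful = 119; efficiency = 119/144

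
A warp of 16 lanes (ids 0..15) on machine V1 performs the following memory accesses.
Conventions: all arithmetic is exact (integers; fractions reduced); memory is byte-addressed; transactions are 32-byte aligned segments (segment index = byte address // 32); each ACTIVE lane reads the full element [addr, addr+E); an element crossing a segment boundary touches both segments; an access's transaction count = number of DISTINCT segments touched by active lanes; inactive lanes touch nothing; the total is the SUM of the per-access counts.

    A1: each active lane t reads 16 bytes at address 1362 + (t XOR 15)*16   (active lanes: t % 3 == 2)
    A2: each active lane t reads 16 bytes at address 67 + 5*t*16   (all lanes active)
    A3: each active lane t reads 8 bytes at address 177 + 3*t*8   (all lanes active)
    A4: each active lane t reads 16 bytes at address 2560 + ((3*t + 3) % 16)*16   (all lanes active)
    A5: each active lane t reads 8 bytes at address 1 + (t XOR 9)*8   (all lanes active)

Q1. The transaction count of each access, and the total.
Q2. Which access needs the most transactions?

A1: 7 transactions
A2: 24 transactions
A3: 13 transactions
A4: 8 transactions
A5: 5 transactions

Answer: 7,24,13,8,5; total 57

Answer: A2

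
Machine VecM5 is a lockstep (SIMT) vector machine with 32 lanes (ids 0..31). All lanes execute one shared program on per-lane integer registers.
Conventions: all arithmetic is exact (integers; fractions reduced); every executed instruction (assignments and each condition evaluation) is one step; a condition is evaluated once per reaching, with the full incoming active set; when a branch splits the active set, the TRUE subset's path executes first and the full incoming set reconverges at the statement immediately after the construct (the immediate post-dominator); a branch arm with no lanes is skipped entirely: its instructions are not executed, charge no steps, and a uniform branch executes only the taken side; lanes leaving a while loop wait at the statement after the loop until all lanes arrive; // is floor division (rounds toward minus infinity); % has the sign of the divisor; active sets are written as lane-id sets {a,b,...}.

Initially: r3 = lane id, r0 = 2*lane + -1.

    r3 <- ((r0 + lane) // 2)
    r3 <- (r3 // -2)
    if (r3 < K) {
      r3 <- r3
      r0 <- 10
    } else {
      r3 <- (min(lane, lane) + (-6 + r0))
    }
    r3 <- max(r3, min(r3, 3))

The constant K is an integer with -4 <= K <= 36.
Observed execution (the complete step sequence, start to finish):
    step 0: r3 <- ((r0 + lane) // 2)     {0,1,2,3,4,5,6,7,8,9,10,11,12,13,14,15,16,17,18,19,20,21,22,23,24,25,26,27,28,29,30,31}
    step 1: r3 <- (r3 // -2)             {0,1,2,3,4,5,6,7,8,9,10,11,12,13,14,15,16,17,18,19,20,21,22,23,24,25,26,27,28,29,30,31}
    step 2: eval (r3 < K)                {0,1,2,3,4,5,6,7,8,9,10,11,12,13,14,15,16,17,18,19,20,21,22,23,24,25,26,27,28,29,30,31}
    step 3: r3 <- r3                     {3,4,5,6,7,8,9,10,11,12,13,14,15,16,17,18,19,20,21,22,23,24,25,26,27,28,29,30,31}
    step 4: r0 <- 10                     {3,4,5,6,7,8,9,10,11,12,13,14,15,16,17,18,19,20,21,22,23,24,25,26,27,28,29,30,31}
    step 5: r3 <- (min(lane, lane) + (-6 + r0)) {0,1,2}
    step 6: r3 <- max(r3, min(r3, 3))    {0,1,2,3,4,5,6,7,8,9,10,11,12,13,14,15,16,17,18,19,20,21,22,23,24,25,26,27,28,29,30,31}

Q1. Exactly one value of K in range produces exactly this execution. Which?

Answer: K = -1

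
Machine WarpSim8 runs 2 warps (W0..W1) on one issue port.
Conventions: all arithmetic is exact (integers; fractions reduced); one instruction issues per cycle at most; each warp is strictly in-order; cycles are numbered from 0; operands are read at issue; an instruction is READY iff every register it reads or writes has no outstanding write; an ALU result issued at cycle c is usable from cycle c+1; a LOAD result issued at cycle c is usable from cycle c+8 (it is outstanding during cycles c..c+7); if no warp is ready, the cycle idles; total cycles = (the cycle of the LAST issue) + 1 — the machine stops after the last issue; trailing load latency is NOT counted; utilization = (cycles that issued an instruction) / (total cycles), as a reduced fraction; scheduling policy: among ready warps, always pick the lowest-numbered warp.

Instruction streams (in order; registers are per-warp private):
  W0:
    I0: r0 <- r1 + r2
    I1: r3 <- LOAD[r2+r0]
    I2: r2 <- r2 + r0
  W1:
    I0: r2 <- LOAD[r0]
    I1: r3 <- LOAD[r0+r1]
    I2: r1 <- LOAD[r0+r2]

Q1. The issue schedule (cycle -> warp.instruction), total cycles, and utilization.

cycle 0: W0.I0
cycle 1: W0.I1
cycle 2: W0.I2
cycle 3: W1.I0
cycle 4: W1.I1
cycle 5: idle
cycle 6: idle
cycle 7: idle
cycle 8: idle
cycle 9: idle
cycle 10: idle
cycle 11: W1.I2

Answer: 12 cycles, utilization 1/2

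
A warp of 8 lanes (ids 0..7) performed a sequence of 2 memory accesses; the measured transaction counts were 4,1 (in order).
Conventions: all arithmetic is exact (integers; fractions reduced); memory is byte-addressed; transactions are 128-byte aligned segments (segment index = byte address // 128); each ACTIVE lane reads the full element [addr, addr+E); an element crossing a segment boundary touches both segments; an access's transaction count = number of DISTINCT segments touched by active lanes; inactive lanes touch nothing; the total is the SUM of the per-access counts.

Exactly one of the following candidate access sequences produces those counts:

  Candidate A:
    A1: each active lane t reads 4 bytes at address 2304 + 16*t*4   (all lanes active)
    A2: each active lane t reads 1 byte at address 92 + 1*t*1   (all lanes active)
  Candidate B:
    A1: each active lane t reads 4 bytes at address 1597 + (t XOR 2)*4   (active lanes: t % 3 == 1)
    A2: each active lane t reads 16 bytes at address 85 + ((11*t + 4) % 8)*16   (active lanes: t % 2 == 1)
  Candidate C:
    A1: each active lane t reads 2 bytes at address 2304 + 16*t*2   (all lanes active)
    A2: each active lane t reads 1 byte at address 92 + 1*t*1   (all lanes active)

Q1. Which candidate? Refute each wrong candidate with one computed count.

B: A1 gives 1 transaction, not 4
C: A1 gives 2 transactions, not 4
A: all counts match (4,1)

Answer: A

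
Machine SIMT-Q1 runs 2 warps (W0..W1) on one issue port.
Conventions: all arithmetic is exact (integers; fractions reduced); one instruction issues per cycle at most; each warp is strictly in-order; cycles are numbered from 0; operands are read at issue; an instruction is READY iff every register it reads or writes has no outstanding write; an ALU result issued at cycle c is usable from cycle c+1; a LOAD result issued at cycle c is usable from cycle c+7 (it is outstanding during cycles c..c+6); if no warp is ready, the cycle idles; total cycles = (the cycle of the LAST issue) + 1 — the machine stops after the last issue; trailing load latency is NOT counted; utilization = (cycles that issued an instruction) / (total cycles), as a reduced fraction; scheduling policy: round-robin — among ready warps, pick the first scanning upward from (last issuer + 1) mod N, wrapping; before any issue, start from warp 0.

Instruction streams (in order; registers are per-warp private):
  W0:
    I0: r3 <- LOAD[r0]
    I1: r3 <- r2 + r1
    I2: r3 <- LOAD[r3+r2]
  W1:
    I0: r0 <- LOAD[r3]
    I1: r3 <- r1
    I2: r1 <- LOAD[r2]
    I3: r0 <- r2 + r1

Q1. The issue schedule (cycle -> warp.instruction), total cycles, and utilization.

cycle 0: W0.I0
cycle 1: W1.I0
cycle 2: W1.I1
cycle 3: W1.I2
cycle 4: idle
cycle 5: idle
cycle 6: idle
cycle 7: W0.I1
cycle 8: W0.I2
cycle 9: idle
cycle 10: W1.I3

Answer: 11 cycles, utilization 7/11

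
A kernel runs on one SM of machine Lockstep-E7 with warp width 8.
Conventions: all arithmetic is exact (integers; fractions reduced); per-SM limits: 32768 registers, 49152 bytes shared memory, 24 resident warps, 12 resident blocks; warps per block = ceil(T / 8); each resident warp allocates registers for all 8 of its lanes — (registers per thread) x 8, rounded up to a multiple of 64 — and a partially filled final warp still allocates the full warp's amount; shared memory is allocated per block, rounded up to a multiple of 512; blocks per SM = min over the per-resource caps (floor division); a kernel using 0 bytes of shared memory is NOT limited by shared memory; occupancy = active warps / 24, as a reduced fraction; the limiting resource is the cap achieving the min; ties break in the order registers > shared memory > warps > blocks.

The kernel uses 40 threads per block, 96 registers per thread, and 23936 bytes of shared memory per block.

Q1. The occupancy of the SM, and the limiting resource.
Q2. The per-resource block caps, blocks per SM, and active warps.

Answer: occupancy 5/12, limited by shared memory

registers: 8 blocks
shared memory: 2 blocks
warps: 4 blocks
blocks: 12 blocks

Answer: 2 blocks, 10 active warps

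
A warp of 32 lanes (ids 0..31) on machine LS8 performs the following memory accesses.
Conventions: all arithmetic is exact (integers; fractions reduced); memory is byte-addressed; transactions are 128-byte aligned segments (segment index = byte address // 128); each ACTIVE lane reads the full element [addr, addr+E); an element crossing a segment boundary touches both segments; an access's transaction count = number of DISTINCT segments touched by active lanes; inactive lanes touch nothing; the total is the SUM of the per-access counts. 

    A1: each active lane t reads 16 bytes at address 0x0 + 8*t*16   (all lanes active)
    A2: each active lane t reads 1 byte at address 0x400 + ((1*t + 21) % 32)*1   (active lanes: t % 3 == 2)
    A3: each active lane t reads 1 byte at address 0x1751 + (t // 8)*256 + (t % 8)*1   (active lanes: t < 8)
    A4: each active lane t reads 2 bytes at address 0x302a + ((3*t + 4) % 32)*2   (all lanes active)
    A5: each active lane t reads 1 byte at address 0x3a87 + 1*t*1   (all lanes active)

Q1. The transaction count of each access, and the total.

A1: 32 transactions
A2: 1 transaction
A3: 1 transaction
A4: 1 transaction
A5: 1 transaction

Answer: 32,1,1,1,1; total 36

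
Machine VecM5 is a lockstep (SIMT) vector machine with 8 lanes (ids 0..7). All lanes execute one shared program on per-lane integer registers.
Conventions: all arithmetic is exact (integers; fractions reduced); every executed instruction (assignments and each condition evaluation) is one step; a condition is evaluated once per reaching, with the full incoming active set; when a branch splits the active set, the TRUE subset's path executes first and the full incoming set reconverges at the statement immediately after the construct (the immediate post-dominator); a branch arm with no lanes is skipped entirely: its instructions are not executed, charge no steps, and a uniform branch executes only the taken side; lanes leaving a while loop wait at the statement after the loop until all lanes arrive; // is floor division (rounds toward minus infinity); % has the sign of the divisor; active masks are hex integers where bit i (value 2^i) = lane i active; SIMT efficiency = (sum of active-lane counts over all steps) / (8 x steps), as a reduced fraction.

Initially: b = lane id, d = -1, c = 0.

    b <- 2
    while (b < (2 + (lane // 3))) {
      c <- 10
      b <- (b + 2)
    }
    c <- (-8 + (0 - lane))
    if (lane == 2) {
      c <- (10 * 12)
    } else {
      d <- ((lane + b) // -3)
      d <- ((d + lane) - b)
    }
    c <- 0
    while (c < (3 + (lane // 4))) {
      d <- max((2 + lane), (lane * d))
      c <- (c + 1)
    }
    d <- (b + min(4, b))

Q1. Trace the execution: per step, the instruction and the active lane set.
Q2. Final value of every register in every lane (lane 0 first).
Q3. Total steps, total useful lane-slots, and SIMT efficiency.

step 0: b <- 2                       0xff
step 1: eval (b < (2 + (lane // 3))) 0xff
step 2: c <- 10                      0xf8
step 3: b <- (b + 2)                 0xf8
step 4: eval (b < (2 + (lane // 3))) 0xf8
step 5: c <- (-8 + (0 - lane))       0xff
step 6: eval (lane == 2)             0xff
step 7: c <- (10 * 12)               0x04
step 8: d <- ((lane + b) // -3)      0xfb
step 9: d <- ((d + lane) - b)        0xfb
step 10: c <- 0                       0xff
step 11: eval (c < (3 + (lane // 4))) 0xff
step 12: d <- max((2 + lane), (lane * d)) 0xff
step 13: c <- (c + 1)                 0xff
step 14: eval (c < (3 + (lane // 4))) 0xff
step 15: d <- max((2 + lane), (lane * d)) 0xff
step 16: c <- (c + 1)                 0xff
step 17: eval (c < (3 + (lane // 4))) 0xff
step 18: d <- max((2 + lane), (lane * d)) 0xff
step 19: c <- (c + 1)                 0xff
step 20: eval (c < (3 + (lane // 4))) 0xff
step 21: d <- max((2 + lane), (lane * d)) 0xf0
step 22: c <- (c + 1)                 0xf0
step 23: eval (c < (3 + (lane // 4))) 0xf0
step 24: d <- (b + min(4, b))         0xff

Answer: 25 steps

b: 2,2,2,4,4,4,4,4
d: 4,4,4,8,8,8,8,8
c: 3,3,3,3,4,4,4,4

steps = 25; useful = 170; efficiency = 170/200 = 17/20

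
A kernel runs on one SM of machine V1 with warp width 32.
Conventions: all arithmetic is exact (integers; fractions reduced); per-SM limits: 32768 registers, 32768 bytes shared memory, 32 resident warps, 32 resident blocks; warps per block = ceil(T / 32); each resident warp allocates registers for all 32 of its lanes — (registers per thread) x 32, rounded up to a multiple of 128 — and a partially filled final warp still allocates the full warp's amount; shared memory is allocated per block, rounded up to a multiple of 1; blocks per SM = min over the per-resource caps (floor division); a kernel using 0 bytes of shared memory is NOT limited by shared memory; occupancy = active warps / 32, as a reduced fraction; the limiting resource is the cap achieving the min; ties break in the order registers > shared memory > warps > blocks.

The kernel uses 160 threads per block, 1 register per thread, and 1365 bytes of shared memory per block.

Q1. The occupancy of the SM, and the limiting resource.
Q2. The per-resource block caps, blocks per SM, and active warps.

Answer: occupancy 15/16, limited by warps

registers: 51 blocks
shared memory: 24 blocks
warps: 6 blocks
blocks: 32 blocks

Answer: 6 blocks, 30 active warps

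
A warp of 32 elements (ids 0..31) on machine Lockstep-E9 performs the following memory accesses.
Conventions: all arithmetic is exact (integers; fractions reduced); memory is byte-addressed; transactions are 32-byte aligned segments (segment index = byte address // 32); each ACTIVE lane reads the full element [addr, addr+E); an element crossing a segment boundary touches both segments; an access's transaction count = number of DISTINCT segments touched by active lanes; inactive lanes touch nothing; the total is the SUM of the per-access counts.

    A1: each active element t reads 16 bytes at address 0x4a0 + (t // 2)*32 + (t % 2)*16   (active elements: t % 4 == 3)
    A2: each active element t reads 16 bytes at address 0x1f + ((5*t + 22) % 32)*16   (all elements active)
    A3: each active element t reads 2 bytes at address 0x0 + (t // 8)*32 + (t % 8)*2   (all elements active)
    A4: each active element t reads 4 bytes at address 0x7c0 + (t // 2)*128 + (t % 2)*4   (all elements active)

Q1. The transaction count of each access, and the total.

A1: 8 transactions
A2: 17 transactions
A3: 4 transactions
A4: 16 transactions

Answer: 8,17,4,16; total 45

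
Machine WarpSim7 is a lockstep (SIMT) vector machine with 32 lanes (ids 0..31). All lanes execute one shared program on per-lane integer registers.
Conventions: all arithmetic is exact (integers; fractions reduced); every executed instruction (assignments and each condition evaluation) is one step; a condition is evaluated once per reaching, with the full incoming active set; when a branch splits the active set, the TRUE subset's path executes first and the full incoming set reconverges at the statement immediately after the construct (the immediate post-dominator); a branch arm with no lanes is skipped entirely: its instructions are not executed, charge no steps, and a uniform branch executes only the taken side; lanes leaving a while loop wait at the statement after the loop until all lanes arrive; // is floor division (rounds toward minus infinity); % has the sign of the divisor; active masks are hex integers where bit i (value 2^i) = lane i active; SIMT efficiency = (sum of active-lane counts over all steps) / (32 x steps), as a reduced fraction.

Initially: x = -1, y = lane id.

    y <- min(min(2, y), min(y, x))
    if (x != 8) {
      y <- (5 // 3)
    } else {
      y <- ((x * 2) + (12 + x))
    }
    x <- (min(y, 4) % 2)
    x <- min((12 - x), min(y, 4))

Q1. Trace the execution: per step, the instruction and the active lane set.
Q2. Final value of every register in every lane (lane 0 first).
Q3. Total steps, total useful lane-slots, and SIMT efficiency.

step 0: y <- min(min(2, y), min(y, x)) 0xffffffff
step 1: eval (x != 8)                0xffffffff
step 2: y <- (5 // 3)                0xffffffff
step 3: x <- (min(y, 4) % 2)         0xffffffff
step 4: x <- min((12 - x), min(y, 4)) 0xffffffff

Answer: 5 steps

x: 1,1,1,1,1,1,1,1,1,1,1,1,1,1,1,1,1,1,1,1,1,1,1,1,1,1,1,1,1,1,1,1
y: 1,1,1,1,1,1,1,1,1,1,1,1,1,1,1,1,1,1,1,1,1,1,1,1,1,1,1,1,1,1,1,1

steps = 5; useful = 160; efficiency = 160/160 = 1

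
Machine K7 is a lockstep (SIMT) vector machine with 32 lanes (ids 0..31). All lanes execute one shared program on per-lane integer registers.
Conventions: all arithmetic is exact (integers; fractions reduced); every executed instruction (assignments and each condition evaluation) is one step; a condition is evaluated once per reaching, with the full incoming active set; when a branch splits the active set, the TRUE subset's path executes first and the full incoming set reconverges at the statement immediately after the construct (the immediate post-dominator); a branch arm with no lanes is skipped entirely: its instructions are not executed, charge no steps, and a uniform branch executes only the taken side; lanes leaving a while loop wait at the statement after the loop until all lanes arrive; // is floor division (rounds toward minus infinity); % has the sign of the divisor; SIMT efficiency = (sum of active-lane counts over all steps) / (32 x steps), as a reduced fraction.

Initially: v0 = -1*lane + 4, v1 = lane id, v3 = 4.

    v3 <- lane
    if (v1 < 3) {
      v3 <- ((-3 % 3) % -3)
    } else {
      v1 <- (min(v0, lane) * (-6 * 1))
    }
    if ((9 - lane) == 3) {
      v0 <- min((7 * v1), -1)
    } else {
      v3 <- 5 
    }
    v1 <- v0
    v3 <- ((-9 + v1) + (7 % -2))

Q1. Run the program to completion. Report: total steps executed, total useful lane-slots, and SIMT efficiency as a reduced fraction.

Answer: 9 steps, 224 useful, 7/9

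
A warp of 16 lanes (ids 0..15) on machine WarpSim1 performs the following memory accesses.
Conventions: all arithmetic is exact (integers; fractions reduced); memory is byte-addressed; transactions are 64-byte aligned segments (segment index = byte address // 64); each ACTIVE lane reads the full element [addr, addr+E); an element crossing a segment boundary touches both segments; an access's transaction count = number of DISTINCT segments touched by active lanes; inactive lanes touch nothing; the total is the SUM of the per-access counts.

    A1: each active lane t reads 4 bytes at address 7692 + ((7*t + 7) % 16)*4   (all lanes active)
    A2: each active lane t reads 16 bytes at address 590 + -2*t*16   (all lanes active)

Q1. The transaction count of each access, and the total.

A1: 2 transactions
A2: 9 transactions

Answer: 2,9; total 11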